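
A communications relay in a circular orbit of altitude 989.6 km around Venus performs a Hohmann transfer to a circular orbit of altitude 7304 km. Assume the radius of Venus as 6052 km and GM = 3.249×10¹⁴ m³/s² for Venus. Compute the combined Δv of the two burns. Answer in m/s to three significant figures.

Δv_total ≈ 1810 m/s

r₁ = 6052 + 989.6 = 7041.6 km = 7.0416×10⁶ m.
r₂ = 6052 + 7304 = 13356 km = 1.3356×10⁷ m.
Transfer ellipse a_t = (r₁ + r₂)/2 = 1.020×10⁷ m.
At r₁: circular v_c1 = √(μ/r₁) = 6793 m/s; transfer-periapsis v_p = √[μ(2/r₁ − 1/a_t)] = 7773 m/s.
Δv₁ = v_p − v_c1 = 980.6 m/s.
At r₂: circular v_c2 = √(μ/r₂) = 4932 m/s; transfer-apoapsis v_a = √[μ(2/r₂ − 1/a_t)] = 4098 m/s.
Δv₂ = v_c2 − v_a = 833.9 m/s.
Total Δv = Δv₁ + Δv₂ = 1815 m/s.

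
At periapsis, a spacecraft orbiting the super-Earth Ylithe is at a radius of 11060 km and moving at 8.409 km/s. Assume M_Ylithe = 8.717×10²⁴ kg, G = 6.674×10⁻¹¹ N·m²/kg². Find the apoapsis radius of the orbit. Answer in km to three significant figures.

μ = GM = 6.674×10⁻¹¹ × 8.717×10²⁴ = 5.818×10¹⁴ m³/s².
r_p = 1.106×10⁷ m.
Specific energy ε = v²/2 − μ/r = -1.725×10⁷ J/kg, so a = −μ/(2ε) = 1.687×10⁷ m.
The apsides satisfy r_p + r_a = 2a, so the apoapsis radius is 2a − r_p = 2.267×10⁷ m = 22674 km.

apoapsis radius ≈ 22700 km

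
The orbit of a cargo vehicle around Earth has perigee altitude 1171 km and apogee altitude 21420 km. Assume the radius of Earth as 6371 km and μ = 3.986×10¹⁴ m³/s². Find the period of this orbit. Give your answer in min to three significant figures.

r_p = 6371 + 1171 = 7542.0 km = 7.5420×10⁶ m.
r_a = 6371 + 21420 = 27791 km = 2.7791×10⁷ m.
Semi-major axis a = (r_p + r_a)/2 = (7542.0 + 27791)/2 = 17666 km = 1.767×10⁷ m.
By Kepler's third law T = 2π√(a³/μ) = 2π × 3.719×10³ = 2.337×10⁴ s.
= 389.5 min.

T ≈ 389 min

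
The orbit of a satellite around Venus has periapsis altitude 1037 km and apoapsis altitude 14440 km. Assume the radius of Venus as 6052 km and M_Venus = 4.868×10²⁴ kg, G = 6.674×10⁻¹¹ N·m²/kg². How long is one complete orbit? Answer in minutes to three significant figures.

T ≈ 298 minutes

μ = GM = 6.674×10⁻¹¹ × 4.868×10²⁴ = 3.249×10¹⁴ m³/s².
r_p = 6052 + 1037 = 7089.0 km = 7.0890×10⁶ m.
r_a = 6052 + 14440 = 20492 km = 2.0492×10⁷ m.
Semi-major axis a = (r_p + r_a)/2 = (7089.0 + 20492)/2 = 13790 km = 1.379×10⁷ m.
By Kepler's third law T = 2π√(a³/μ) = 2π × 2.841×10³ = 1.785×10⁴ s.
= 297.5 minutes.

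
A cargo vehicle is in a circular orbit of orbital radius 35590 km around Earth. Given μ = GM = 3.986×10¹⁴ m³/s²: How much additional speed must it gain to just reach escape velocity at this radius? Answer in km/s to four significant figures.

Δv ≈ 1.386 km/s

r = 35590 km = 3.559×10⁷ m.
Circular speed v_c = √(μ/r) = 3347 m/s.
Escape speed v_esc = √(2μ/r) = √2 × v_c = 4733 m/s.
Δv = v_esc − v_c = 1386 m/s = 1.386 km/s.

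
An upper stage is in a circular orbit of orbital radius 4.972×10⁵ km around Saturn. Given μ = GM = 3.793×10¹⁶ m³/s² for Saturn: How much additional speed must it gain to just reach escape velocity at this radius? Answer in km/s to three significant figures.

Δv ≈ 3.62 km/s

r = 4.972×10⁵ km = 4.972×10⁸ m.
Circular speed v_c = √(μ/r) = 8734 m/s.
Escape speed v_esc = √(2μ/r) = √2 × v_c = 12350 m/s.
Δv = v_esc − v_c = 3618 m/s = 3.618 km/s.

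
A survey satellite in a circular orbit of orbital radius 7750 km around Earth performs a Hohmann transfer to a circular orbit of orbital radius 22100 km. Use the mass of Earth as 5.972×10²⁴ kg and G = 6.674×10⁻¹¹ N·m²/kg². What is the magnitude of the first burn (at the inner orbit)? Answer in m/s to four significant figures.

μ = GM = 6.674×10⁻¹¹ × 5.972×10²⁴ = 3.986×10¹⁴ m³/s².
r₁ = 7750 km = 7.750×10⁶ m.
r₂ = 22100 km = 2.210×10⁷ m.
Transfer ellipse a_t = (r₁ + r₂)/2 = 1.492×10⁷ m.
At r₁: circular v_c1 = √(μ/r₁) = 7171 m/s; transfer-perigee v_p = √[μ(2/r₁ − 1/a_t)] = 8727 m/s.
Δv₁ = v_p − v_c1 = 1555 m/s.

Δv ≈ 1555 m/s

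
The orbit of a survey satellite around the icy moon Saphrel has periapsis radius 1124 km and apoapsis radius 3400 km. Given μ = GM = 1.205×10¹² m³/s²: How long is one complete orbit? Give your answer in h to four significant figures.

Semi-major axis a = (r_p + r_a)/2 = (1124.0 + 3400.0)/2 = 2262.0 km = 2.262×10⁶ m.
By Kepler's third law T = 2π√(a³/μ) = 2π × 3.099×10³ = 1.947×10⁴ s.
= 5.409 h.

T ≈ 5.409 h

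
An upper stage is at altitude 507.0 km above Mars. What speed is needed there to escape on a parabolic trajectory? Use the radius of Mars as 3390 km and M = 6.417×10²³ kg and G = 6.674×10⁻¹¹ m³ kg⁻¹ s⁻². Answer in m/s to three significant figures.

v_esc ≈ 4690 m/s

μ = GM = 6.674×10⁻¹¹ × 6.417×10²³ = 4.283×10¹³ m³/s².
r = 3390 + 507.0 = 3897.0 km = 3.8970×10⁶ m.
Escape speed v_esc = √(2μ/r) = √(2 × 4.283×10¹³ / 3.897×10⁶) = √(2.198×10⁷) = 4688 m/s.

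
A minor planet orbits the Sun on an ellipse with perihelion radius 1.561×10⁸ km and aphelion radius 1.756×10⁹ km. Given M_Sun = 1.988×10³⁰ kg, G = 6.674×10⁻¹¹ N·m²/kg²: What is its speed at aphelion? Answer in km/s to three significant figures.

μ = GM = 6.674×10⁻¹¹ × 1.988×10³⁰ = 1.327×10²⁰ m³/s².
Semi-major axis a = (r_p + r_a)/2 = 9.5605×10⁸ km = 9.560×10¹¹ m.
Vis-viva: v² = μ(2/r − 1/a) = 1.327×10²⁰ × (1.139×10⁻¹² − 1.046×10⁻¹²) = 1.234×10⁷ m²/s².
v = 3512 m/s = 3.512 km/s.

v ≈ 3.51 km/s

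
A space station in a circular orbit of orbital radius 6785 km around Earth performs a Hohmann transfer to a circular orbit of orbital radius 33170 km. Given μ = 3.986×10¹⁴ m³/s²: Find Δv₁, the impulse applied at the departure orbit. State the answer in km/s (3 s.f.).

r₁ = 6785 km = 6.785×10⁶ m.
r₂ = 33170 km = 3.317×10⁷ m.
Transfer ellipse a_t = (r₁ + r₂)/2 = 1.998×10⁷ m.
At r₁: circular v_c1 = √(μ/r₁) = 7665 m/s; transfer-perigee v_p = √[μ(2/r₁ − 1/a_t)] = 9876 m/s.
Δv₁ = v_p − v_c1 = 2212 m/s.
= 2.212 km/s.

Δv ≈ 2.21 km/s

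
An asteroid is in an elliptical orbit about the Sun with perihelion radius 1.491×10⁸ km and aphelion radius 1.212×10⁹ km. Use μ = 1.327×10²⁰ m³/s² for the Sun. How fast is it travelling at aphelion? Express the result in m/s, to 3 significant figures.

Semi-major axis a = (r_p + r_a)/2 = 6.8055×10⁸ km = 6.806×10¹¹ m.
Vis-viva: v² = μ(2/r − 1/a) = 1.327×10²⁰ × (1.650×10⁻¹² − 1.469×10⁻¹²) = 2.399×10⁷ m²/s².
v = 4898 m/s.

v ≈ 4900 m/s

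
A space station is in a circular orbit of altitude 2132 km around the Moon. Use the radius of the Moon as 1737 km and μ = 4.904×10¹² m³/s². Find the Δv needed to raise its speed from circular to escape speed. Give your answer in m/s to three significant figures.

Δv ≈ 466 m/s

r = 1737 + 2132 = 3869.0 km = 3.8690×10⁶ m.
Circular speed v_c = √(μ/r) = 1126 m/s.
Escape speed v_esc = √(2μ/r) = √2 × v_c = 1592 m/s.
Δv = v_esc − v_c = 466.3 m/s.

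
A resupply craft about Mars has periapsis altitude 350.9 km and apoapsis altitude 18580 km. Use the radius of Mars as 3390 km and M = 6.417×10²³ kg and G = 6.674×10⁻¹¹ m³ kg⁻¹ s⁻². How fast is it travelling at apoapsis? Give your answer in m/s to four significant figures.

μ = GM = 6.674×10⁻¹¹ × 6.417×10²³ = 4.283×10¹³ m³/s².
r_p = 3390 + 350.9 = 3740.9 km = 3.7409×10⁶ m.
r_a = 3390 + 18580 = 21970 km = 2.1970×10⁷ m.
Semi-major axis a = (r_p + r_a)/2 = 12855 km = 1.286×10⁷ m.
Vis-viva: v² = μ(2/r − 1/a) = 4.283×10¹³ × (9.103×10⁻⁸ − 7.779×10⁻⁸) = 5.673×10⁵ m²/s².
v = 753.2 m/s.

v ≈ 753.2 m/s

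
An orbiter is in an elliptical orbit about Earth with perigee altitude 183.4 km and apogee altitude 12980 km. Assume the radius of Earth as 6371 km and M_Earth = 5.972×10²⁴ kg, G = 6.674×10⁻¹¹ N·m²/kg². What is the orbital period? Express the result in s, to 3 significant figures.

T ≈ 14700 s

μ = GM = 6.674×10⁻¹¹ × 5.972×10²⁴ = 3.986×10¹⁴ m³/s².
r_p = 6371 + 183.4 = 6554.4 km = 6.5544×10⁶ m.
r_a = 6371 + 12980 = 19351 km = 1.9351×10⁷ m.
Semi-major axis a = (r_p + r_a)/2 = (6554.4 + 19351)/2 = 12953 km = 1.295×10⁷ m.
By Kepler's third law T = 2π√(a³/μ) = 2π × 2.335×10³ = 1.467×10⁴ s.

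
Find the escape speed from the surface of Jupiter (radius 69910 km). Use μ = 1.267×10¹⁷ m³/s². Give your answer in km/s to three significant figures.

v_esc ≈ 60.2 km/s

r = R = 6.991×10⁷ m.
Escape speed v_esc = √(2μ/r) = √(2 × 1.267×10¹⁷ / 6.991×10⁷) = √(3.625×10⁹) = 60210 m/s.
= 60.21 km/s.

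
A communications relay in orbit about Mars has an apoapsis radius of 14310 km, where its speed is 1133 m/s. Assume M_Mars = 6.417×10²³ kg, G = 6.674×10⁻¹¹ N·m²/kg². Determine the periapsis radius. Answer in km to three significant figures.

periapsis radius ≈ 3910 km

μ = GM = 6.674×10⁻¹¹ × 6.417×10²³ = 4.283×10¹³ m³/s².
r_a = 1.431×10⁷ m.
Specific energy ε = v²/2 − μ/r = -2.351×10⁶ J/kg, so a = −μ/(2ε) = 9.108×10⁶ m.
The apsides satisfy r_p + r_a = 2a, so the periapsis radius is 2a − r_a = 3.907×10⁶ m = 3906.8 km.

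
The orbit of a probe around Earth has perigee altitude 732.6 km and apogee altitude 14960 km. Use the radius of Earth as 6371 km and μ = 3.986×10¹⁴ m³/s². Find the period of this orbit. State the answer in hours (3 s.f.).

r_p = 6371 + 732.6 = 7103.6 km = 7.1036×10⁶ m.
r_a = 6371 + 14960 = 21331 km = 2.1331×10⁷ m.
Semi-major axis a = (r_p + r_a)/2 = (7103.6 + 21331)/2 = 14217 km = 1.422×10⁷ m.
By Kepler's third law T = 2π√(a³/μ) = 2π × 2.685×10³ = 1.687×10⁴ s.
= 4.686 hours.

T ≈ 4.69 hours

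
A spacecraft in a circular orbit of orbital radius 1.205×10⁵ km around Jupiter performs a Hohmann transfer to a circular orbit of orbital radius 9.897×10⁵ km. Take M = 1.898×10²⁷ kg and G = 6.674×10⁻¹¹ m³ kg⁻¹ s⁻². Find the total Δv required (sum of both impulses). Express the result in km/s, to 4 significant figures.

μ = GM = 6.674×10⁻¹¹ × 1.898×10²⁷ = 1.267×10¹⁷ m³/s².
r₁ = 1.205×10⁵ km = 1.205×10⁸ m.
r₂ = 9.897×10⁵ km = 9.897×10⁸ m.
Transfer ellipse a_t = (r₁ + r₂)/2 = 5.551×10⁸ m.
At r₁: circular v_c1 = √(μ/r₁) = 32420 m/s; transfer-perijove v_p = √[μ(2/r₁ − 1/a_t)] = 43290 m/s.
Δv₁ = v_p − v_c1 = 10870 m/s.
At r₂: circular v_c2 = √(μ/r₂) = 11310 m/s; transfer-apojove v_a = √[μ(2/r₂ − 1/a_t)] = 5271 m/s.
Δv₂ = v_c2 − v_a = 6042 m/s.
Total Δv = Δv₁ + Δv₂ = 16910 m/s = 16.91 km/s.

Δv_total ≈ 16.91 km/s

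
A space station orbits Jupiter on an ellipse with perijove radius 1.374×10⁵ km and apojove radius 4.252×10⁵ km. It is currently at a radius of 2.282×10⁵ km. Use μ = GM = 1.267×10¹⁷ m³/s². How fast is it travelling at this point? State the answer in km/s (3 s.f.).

v ≈ 25.7 km/s

Semi-major axis a = (r_p + r_a)/2 = 2.8130×10⁵ km = 2.813×10⁸ m.
Vis-viva: v² = μ(2/r − 1/a) = 1.267×10¹⁷ × (8.764×10⁻⁹ − 3.555×10⁻⁹) = 6.600×10⁸ m²/s².
v = 25690 m/s = 25.69 km/s.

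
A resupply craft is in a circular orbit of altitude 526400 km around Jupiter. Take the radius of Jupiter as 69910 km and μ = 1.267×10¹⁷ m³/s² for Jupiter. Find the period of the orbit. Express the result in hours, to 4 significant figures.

r = 69910 + 526400 = 596310 km = 5.9631×10⁸ m.
Kepler's third law: T = 2π√(r³/μ) = 2π√((5.963×10⁸)³ / 1.267×10¹⁷).
r³/μ = 1.674×10⁹ s², so T = 2π × 4.091×10⁴ = 2.570×10⁵ s.
Converting: 2.570×10⁵ s ÷ 3600 = 71.40 hours.

T ≈ 71.40 hours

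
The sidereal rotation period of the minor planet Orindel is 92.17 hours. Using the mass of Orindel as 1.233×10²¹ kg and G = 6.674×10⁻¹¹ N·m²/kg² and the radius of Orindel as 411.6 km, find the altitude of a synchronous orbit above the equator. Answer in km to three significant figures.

μ = GM = 6.674×10⁻¹¹ × 1.233×10²¹ = 8.229×10¹⁰ m³/s².
T = 92.17 hours = 3.318×10⁵ s.
A synchronous orbit has period T, so by Kepler's third law a = (μT²/4π²)^(1/3).
μT²/4π² = 8.229×10¹⁰ × (3.318×10⁵)² / 39.48 = 2.295×10²⁰ m³.
a = 6.122×10⁶ m = 6122.4 km.
Altitude h = a − R = 6122.4 − 411.6 = 5710.8 km.

h_sync ≈ 5710 km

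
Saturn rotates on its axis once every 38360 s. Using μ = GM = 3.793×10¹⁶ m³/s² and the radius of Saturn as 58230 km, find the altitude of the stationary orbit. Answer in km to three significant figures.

A synchronous orbit has period T, so by Kepler's third law a = (μT²/4π²)^(1/3).
μT²/4π² = 3.793×10¹⁶ × (3.836×10⁴)² / 39.48 = 1.414×10²⁴ m³.
a = 1.122×10⁸ m = 1.1223×10⁵ km.
Altitude h = a − R = 1.1223×10⁵ − 58230 = 54005 km.

h_sync ≈ 54000 km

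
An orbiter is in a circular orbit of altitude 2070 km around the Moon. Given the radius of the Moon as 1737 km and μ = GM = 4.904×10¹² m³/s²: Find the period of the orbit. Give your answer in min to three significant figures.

r = 1737 + 2070 = 3807.0 km = 3.8070×10⁶ m.
Kepler's third law: T = 2π√(r³/μ) = 2π√((3.807×10⁶)³ / 4.904×10¹²).
r³/μ = 1.125×10⁷ s², so T = 2π × 3.354×10³ = 2.108×10⁴ s.
Converting: 2.108×10⁴ s ÷ 60.00 = 351.3 min.

T ≈ 351 min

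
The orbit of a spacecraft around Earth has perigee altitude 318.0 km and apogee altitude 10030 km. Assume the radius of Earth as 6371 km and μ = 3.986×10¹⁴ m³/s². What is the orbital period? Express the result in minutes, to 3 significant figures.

r_p = 6371 + 318.0 = 6689.0 km = 6.6890×10⁶ m.
r_a = 6371 + 10030 = 16401 km = 1.6401×10⁷ m.
Semi-major axis a = (r_p + r_a)/2 = (6689.0 + 16401)/2 = 11545 km = 1.154×10⁷ m.
By Kepler's third law T = 2π√(a³/μ) = 2π × 1.965×10³ = 1.235×10⁴ s.
= 205.8 minutes.

T ≈ 206 minutes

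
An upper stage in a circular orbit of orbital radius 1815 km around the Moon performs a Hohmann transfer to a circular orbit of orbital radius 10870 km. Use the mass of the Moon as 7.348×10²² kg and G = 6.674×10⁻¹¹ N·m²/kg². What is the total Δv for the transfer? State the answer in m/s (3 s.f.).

Δv_total ≈ 821 m/s

μ = GM = 6.674×10⁻¹¹ × 7.348×10²² = 4.904×10¹² m³/s².
r₁ = 1815 km = 1.815×10⁶ m.
r₂ = 10870 km = 1.087×10⁷ m.
Transfer ellipse a_t = (r₁ + r₂)/2 = 6.342×10⁶ m.
At r₁: circular v_c1 = √(μ/r₁) = 1644 m/s; transfer-perilune v_p = √[μ(2/r₁ − 1/a_t)] = 2152 m/s.
Δv₁ = v_p − v_c1 = 508.1 m/s.
At r₂: circular v_c2 = √(μ/r₂) = 671.7 m/s; transfer-apolune v_a = √[μ(2/r₂ − 1/a_t)] = 359.3 m/s.
Δv₂ = v_c2 − v_a = 312.4 m/s.
Total Δv = Δv₁ + Δv₂ = 820.5 m/s.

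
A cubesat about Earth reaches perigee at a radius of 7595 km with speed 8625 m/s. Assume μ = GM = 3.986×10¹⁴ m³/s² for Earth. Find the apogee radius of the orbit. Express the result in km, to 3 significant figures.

apogee radius ≈ 18500 km

r_p = 7.595×10⁶ m.
Specific energy ε = v²/2 − μ/r = -1.529×10⁷ J/kg, so a = −μ/(2ε) = 1.304×10⁷ m.
The apsides satisfy r_p + r_a = 2a, so the apogee radius is 2a − r_p = 1.848×10⁷ m = 18480 km.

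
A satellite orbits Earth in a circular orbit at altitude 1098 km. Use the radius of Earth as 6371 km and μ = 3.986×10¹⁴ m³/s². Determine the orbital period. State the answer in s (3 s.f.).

r = 6371 + 1098 = 7469.0 km = 7.4690×10⁶ m.
Kepler's third law: T = 2π√(r³/μ) = 2π√((7.469×10⁶)³ / 3.986×10¹⁴).
r³/μ = 1.045×10⁶ s², so T = 2π × 1.022×10³ = 6.424×10³ s.

T ≈ 6420 s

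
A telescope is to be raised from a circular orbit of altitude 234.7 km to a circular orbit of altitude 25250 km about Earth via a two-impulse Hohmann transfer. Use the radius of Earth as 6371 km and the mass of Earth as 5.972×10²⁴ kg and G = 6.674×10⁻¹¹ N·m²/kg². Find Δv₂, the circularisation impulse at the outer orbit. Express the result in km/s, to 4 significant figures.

μ = GM = 6.674×10⁻¹¹ × 5.972×10²⁴ = 3.986×10¹⁴ m³/s².
r₁ = 6371 + 234.7 = 6605.7 km = 6.6057×10⁶ m.
r₂ = 6371 + 25250 = 31621 km = 3.1621×10⁷ m.
Transfer ellipse a_t = (r₁ + r₂)/2 = 1.911×10⁷ m.
At r₁: circular v_c1 = √(μ/r₁) = 7768 m/s; transfer-perigee v_p = √[μ(2/r₁ − 1/a_t)] = 9991 m/s.
At r₂: circular v_c2 = √(μ/r₂) = 3550 m/s; transfer-apogee v_a = √[μ(2/r₂ − 1/a_t)] = 2087 m/s.
Δv₂ = v_c2 − v_a = 1463 m/s.
= 1.463 km/s.

Δv ≈ 1.463 km/s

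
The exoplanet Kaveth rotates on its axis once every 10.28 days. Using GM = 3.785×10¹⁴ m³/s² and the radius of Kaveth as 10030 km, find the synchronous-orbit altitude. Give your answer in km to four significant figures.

T = 10.28 days = 8.882×10⁵ s.
A synchronous orbit has period T, so by Kepler's third law a = (μT²/4π²)^(1/3).
μT²/4π² = 3.785×10¹⁴ × (8.882×10⁵)² / 39.48 = 7.563×10²⁴ m³.
a = 1.963×10⁸ m = 1.9629×10⁵ km.
Altitude h = a − R = 1.9629×10⁵ − 10030 = 1.8626×10⁵ km.

h_sync ≈ 1.863×10⁵ km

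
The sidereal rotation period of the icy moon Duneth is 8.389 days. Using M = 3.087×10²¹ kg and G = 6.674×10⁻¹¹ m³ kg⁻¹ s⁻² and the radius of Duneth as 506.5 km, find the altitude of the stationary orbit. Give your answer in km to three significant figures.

h_sync ≈ 13500 km

μ = GM = 6.674×10⁻¹¹ × 3.087×10²¹ = 2.060×10¹¹ m³/s².
T = 8.389 days = 7.248×10⁵ s.
A synchronous orbit has period T, so by Kepler's third law a = (μT²/4π²)^(1/3).
μT²/4π² = 2.060×10¹¹ × (7.248×10⁵)² / 39.48 = 2.742×10²¹ m³.
a = 1.400×10⁷ m = 13996 km.
Altitude h = a − R = 13996 − 506.5 = 13489 km.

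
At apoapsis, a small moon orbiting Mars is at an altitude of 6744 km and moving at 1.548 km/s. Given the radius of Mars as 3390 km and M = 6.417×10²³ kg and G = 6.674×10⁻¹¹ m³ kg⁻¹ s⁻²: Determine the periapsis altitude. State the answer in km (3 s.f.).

periapsis altitude ≈ 620 km

μ = GM = 6.674×10⁻¹¹ × 6.417×10²³ = 4.283×10¹³ m³/s².
r_a = 3390 + 6744 = 10134 km = 1.013×10⁷ m.
Specific energy ε = v²/2 − μ/r = -3.028×10⁶ J/kg, so a = −μ/(2ε) = 7.072×10⁶ m.
The apsides satisfy r_p + r_a = 2a, so the periapsis radius is 2a − r_a = 4.010×10⁶ m = 4010.0 km.
Periapsis altitude = 4010.0 − 3390 = 620.03 km.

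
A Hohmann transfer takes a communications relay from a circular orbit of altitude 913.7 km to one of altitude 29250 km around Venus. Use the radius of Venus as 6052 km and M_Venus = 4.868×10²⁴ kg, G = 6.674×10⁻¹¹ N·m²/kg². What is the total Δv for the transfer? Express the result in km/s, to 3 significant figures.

μ = GM = 6.674×10⁻¹¹ × 4.868×10²⁴ = 3.249×10¹⁴ m³/s².
r₁ = 6052 + 913.7 = 6965.7 km = 6.9657×10⁶ m.
r₂ = 6052 + 29250 = 35302 km = 3.5302×10⁷ m.
Transfer ellipse a_t = (r₁ + r₂)/2 = 2.113×10⁷ m.
At r₁: circular v_c1 = √(μ/r₁) = 6829 m/s; transfer-periapsis v_p = √[μ(2/r₁ − 1/a_t)] = 8827 m/s.
Δv₁ = v_p − v_c1 = 1997 m/s.
At r₂: circular v_c2 = √(μ/r₂) = 3034 m/s; transfer-apoapsis v_a = √[μ(2/r₂ − 1/a_t)] = 1742 m/s.
Δv₂ = v_c2 − v_a = 1292 m/s.
Total Δv = Δv₁ + Δv₂ = 3289 m/s = 3.289 km/s.

Δv_total ≈ 3.29 km/s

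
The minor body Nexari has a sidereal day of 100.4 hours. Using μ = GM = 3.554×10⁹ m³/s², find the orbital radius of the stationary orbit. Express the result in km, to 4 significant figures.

T = 100.4 hours = 3.614×10⁵ s.
A synchronous orbit has period T, so by Kepler's third law a = (μT²/4π²)^(1/3).
μT²/4π² = 3.554×10⁹ × (3.614×10⁵)² / 39.48 = 1.176×10¹⁹ m³.
a = 2.274×10⁶ m = 2274.1 km.

r_sync ≈ 2274 km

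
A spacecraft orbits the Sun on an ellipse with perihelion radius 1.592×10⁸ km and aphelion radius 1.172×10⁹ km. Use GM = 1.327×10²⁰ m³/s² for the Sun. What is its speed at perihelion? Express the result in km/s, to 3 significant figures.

v ≈ 38.3 km/s

Semi-major axis a = (r_p + r_a)/2 = 6.6560×10⁸ km = 6.656×10¹¹ m.
Vis-viva: v² = μ(2/r − 1/a) = 1.327×10²⁰ × (1.256×10⁻¹¹ − 1.502×10⁻¹²) = 1.468×10⁹ m²/s².
v = 38310 m/s = 38.31 km/s.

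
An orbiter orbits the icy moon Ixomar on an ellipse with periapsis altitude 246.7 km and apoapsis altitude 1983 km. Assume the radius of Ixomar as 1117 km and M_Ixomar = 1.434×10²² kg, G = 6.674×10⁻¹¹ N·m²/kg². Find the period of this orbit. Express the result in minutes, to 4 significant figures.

T ≈ 356.9 minutes

μ = GM = 6.674×10⁻¹¹ × 1.434×10²² = 9.571×10¹¹ m³/s².
r_p = 1117 + 246.7 = 1363.7 km = 1.3637×10⁶ m.
r_a = 1117 + 1983 = 3100.0 km = 3.1000×10⁶ m.
Semi-major axis a = (r_p + r_a)/2 = (1363.7 + 3100.0)/2 = 2231.8 km = 2.232×10⁶ m.
By Kepler's third law T = 2π√(a³/μ) = 2π × 3.408×10³ = 2.141×10⁴ s.
= 356.9 minutes.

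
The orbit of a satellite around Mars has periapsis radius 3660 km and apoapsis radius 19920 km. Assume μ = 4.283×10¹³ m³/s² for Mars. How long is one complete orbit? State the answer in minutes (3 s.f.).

Semi-major axis a = (r_p + r_a)/2 = (3660.0 + 19920)/2 = 11790 km = 1.179×10⁷ m.
By Kepler's third law T = 2π√(a³/μ) = 2π × 6.186×10³ = 3.887×10⁴ s.
= 647.8 minutes.

T ≈ 648 minutes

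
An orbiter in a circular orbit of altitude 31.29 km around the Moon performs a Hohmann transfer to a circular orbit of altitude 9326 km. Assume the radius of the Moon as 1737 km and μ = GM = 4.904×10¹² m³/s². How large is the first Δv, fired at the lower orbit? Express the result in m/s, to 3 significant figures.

Δv ≈ 522 m/s

r₁ = 1737 + 31.29 = 1768.3 km = 1.7683×10⁶ m.
r₂ = 1737 + 9326 = 11063 km = 1.1063×10⁷ m.
Transfer ellipse a_t = (r₁ + r₂)/2 = 6.416×10⁶ m.
At r₁: circular v_c1 = √(μ/r₁) = 1665 m/s; transfer-perilune v_p = √[μ(2/r₁ − 1/a_t)] = 2187 m/s.
Δv₁ = v_p − v_c1 = 521.5 m/s.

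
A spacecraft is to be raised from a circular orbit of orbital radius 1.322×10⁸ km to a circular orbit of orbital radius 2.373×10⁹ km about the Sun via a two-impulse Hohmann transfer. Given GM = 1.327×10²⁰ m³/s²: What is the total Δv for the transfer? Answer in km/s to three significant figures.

r₁ = 1.322×10⁸ km = 1.322×10¹¹ m.
r₂ = 2.373×10⁹ km = 2.373×10¹² m.
Transfer ellipse a_t = (r₁ + r₂)/2 = 1.253×10¹² m.
At r₁: circular v_c1 = √(μ/r₁) = 31680 m/s; transfer-perihelion v_p = √[μ(2/r₁ − 1/a_t)] = 43610 m/s.
Δv₁ = v_p − v_c1 = 11930 m/s.
At r₂: circular v_c2 = √(μ/r₂) = 7478 m/s; transfer-aphelion v_a = √[μ(2/r₂ − 1/a_t)] = 2429 m/s.
Δv₂ = v_c2 − v_a = 5049 m/s.
Total Δv = Δv₁ + Δv₂ = 16970 m/s = 16.97 km/s.

Δv_total ≈ 17.0 km/s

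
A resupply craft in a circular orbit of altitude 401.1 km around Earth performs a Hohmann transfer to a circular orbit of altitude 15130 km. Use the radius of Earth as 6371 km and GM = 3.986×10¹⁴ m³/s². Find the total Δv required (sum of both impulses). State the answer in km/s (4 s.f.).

r₁ = 6371 + 401.1 = 6772.1 km = 6.7721×10⁶ m.
r₂ = 6371 + 15130 = 21501 km = 2.1501×10⁷ m.
Transfer ellipse a_t = (r₁ + r₂)/2 = 1.414×10⁷ m.
At r₁: circular v_c1 = √(μ/r₁) = 7672 m/s; transfer-perigee v_p = √[μ(2/r₁ − 1/a_t)] = 9462 m/s.
Δv₁ = v_p − v_c1 = 1790 m/s.
At r₂: circular v_c2 = √(μ/r₂) = 4306 m/s; transfer-apogee v_a = √[μ(2/r₂ − 1/a_t)] = 2980 m/s.
Δv₂ = v_c2 − v_a = 1326 m/s.
Total Δv = Δv₁ + Δv₂ = 3115 m/s = 3.115 km/s.

Δv_total ≈ 3.115 km/s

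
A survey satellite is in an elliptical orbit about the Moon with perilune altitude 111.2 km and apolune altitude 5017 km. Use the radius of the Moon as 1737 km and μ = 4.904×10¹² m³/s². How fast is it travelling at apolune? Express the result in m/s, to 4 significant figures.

r_p = 1737 + 111.2 = 1848.2 km = 1.8482×10⁶ m.
r_a = 1737 + 5017 = 6754.0 km = 6.7540×10⁶ m.
Semi-major axis a = (r_p + r_a)/2 = 4301.1 km = 4.301×10⁶ m.
Vis-viva: v² = μ(2/r − 1/a) = 4.904×10¹² × (2.961×10⁻⁷ − 2.325×10⁻⁷) = 3.120×10⁵ m²/s².
v = 558.6 m/s.

v ≈ 558.6 m/s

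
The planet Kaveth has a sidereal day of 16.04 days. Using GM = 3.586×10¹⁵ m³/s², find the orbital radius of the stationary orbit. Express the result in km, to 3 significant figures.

T = 16.04 days = 1.386×10⁶ s.
A synchronous orbit has period T, so by Kepler's third law a = (μT²/4π²)^(1/3).
μT²/4π² = 3.586×10¹⁵ × (1.386×10⁶)² / 39.48 = 1.745×10²⁶ m³.
a = 5.588×10⁸ m = 5.5876×10⁵ km.

r_sync ≈ 5.59×10⁵ km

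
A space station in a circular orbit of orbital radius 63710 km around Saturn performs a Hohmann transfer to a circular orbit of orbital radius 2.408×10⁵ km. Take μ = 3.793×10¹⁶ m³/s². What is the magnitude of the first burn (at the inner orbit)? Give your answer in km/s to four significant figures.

r₁ = 63710 km = 6.371×10⁷ m.
r₂ = 2.408×10⁵ km = 2.408×10⁸ m.
Transfer ellipse a_t = (r₁ + r₂)/2 = 1.523×10⁸ m.
At r₁: circular v_c1 = √(μ/r₁) = 24400 m/s; transfer-perikrone v_p = √[μ(2/r₁ − 1/a_t)] = 30690 m/s.
Δv₁ = v_p − v_c1 = 6285 m/s.
= 6.285 km/s.

Δv ≈ 6.285 km/s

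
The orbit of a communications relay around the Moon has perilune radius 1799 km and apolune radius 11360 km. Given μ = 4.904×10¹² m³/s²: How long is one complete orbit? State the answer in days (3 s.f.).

T ≈ 0.554 days

Semi-major axis a = (r_p + r_a)/2 = (1799.0 + 11360)/2 = 6579.5 km = 6.580×10⁶ m.
By Kepler's third law T = 2π√(a³/μ) = 2π × 7.621×10³ = 4.788×10⁴ s.
= 0.5542 days.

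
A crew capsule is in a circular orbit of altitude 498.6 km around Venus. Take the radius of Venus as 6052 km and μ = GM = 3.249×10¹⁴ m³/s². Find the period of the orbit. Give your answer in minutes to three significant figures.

r = 6052 + 498.6 = 6550.6 km = 6.5506×10⁶ m.
Kepler's third law: T = 2π√(r³/μ) = 2π√((6.551×10⁶)³ / 3.249×10¹⁴).
r³/μ = 8.652×10⁵ s², so T = 2π × 9.301×10² = 5.844×10³ s.
Converting: 5.844×10³ s ÷ 60.00 = 97.40 minutes.

T ≈ 97.4 minutes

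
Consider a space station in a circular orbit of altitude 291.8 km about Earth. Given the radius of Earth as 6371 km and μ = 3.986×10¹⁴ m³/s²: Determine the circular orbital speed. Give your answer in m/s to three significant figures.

v ≈ 7730 m/s

r = 6371 + 291.8 = 6662.8 km = 6.6628×10⁶ m.
For a circular orbit v = √(μ/r) = √(3.986×10¹⁴ / 6.663×10⁶) = √(5.982×10⁷) = 7735 m/s.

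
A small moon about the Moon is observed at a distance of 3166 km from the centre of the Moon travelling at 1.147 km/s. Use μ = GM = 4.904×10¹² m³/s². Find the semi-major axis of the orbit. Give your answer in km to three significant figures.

r = 3.166×10⁶ m.
Specific orbital energy ε = v²/2 − μ/r = (1147)²/2 − 4.904×10¹²/3.166×10⁶ = -8.912×10⁵ J/kg.
Since ε = −μ/(2a), a = −μ/(2ε) = 2.751×10⁶ m = 2751.5 km.

a ≈ 2750 km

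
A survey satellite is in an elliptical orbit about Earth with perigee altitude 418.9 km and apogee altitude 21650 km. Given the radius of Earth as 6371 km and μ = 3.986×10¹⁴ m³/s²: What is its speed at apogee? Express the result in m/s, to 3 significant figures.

r_p = 6371 + 418.9 = 6789.9 km = 6.7899×10⁶ m.
r_a = 6371 + 21650 = 28021 km = 2.8021×10⁷ m.
Semi-major axis a = (r_p + r_a)/2 = 17405 km = 1.741×10⁷ m.
Vis-viva: v² = μ(2/r − 1/a) = 3.986×10¹⁴ × (7.138×10⁻⁸ − 5.745×10⁻⁸) = 5.549×10⁶ m²/s².
v = 2356 m/s.

v ≈ 2360 m/s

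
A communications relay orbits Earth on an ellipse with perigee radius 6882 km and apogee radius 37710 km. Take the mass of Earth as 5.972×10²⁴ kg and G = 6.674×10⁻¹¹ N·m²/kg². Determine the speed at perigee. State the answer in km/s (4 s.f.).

μ = GM = 6.674×10⁻¹¹ × 5.972×10²⁴ = 3.986×10¹⁴ m³/s².
Semi-major axis a = (r_p + r_a)/2 = 22296 km = 2.230×10⁷ m.
Vis-viva: v² = μ(2/r − 1/a) = 3.986×10¹⁴ × (2.906×10⁻⁷ − 4.485×10⁻⁸) = 9.795×10⁷ m²/s².
v = 9897 m/s = 9.897 km/s.

v ≈ 9.897 km/s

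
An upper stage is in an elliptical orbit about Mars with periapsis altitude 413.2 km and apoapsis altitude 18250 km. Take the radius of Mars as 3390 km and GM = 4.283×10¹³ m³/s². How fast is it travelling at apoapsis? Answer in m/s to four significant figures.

v ≈ 769.2 m/s

r_p = 3390 + 413.2 = 3803.2 km = 3.8032×10⁶ m.
r_a = 3390 + 18250 = 21640 km = 2.1640×10⁷ m.
Semi-major axis a = (r_p + r_a)/2 = 12722 km = 1.272×10⁷ m.
Vis-viva: v² = μ(2/r − 1/a) = 4.283×10¹³ × (9.242×10⁻⁸ − 7.861×10⁻⁸) = 5.917×10⁵ m²/s².
v = 769.2 m/s.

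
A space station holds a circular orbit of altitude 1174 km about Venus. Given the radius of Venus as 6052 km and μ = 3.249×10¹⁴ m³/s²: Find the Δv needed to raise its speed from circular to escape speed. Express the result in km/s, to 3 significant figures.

Δv ≈ 2.78 km/s

r = 6052 + 1174 = 7226.0 km = 7.2260×10⁶ m.
Circular speed v_c = √(μ/r) = 6705 m/s.
Escape speed v_esc = √(2μ/r) = √2 × v_c = 9483 m/s.
Δv = v_esc − v_c = 2777 m/s = 2.777 km/s.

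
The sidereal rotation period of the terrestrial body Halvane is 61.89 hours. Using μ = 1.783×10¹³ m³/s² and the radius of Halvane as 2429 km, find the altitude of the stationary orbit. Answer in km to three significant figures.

h_sync ≈ 25800 km

T = 61.89 hours = 2.228×10⁵ s.
A synchronous orbit has period T, so by Kepler's third law a = (μT²/4π²)^(1/3).
μT²/4π² = 1.783×10¹³ × (2.228×10⁵)² / 39.48 = 2.242×10²² m³.
a = 2.820×10⁷ m = 28198 km.
Altitude h = a − R = 28198 − 2429 = 25769 km.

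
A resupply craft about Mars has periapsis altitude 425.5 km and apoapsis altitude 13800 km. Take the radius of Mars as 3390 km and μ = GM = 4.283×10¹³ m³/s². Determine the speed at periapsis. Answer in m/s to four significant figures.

v ≈ 4286 m/s

r_p = 3390 + 425.5 = 3815.5 km = 3.8155×10⁶ m.
r_a = 3390 + 13800 = 17190 km = 1.7190×10⁷ m.
Semi-major axis a = (r_p + r_a)/2 = 10503 km = 1.050×10⁷ m.
Vis-viva: v² = μ(2/r − 1/a) = 4.283×10¹³ × (5.242×10⁻⁷ − 9.521×10⁻⁸) = 1.837×10⁷ m²/s².
v = 4286 m/s.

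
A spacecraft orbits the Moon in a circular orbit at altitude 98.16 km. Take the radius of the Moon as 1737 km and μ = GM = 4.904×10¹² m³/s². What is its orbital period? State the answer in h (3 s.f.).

r = 1737 + 98.16 = 1835.2 km = 1.8352×10⁶ m.
Kepler's third law: T = 2π√(r³/μ) = 2π√((1.835×10⁶)³ / 4.904×10¹²).
r³/μ = 1.260×10⁶ s², so T = 2π × 1.123×10³ = 7.054×10³ s.
Converting: 7.054×10³ s ÷ 3600 = 1.959 h.

T ≈ 1.96 h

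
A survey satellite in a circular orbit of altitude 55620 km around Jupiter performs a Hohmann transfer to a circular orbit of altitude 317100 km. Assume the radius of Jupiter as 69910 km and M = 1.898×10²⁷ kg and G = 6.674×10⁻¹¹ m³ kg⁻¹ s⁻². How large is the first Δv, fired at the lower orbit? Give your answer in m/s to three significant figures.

μ = GM = 6.674×10⁻¹¹ × 1.898×10²⁷ = 1.267×10¹⁷ m³/s².
r₁ = 69910 + 55620 = 125530 km = 1.2553×10⁸ m.
r₂ = 69910 + 317100 = 387010 km = 3.8701×10⁸ m.
Transfer ellipse a_t = (r₁ + r₂)/2 = 2.563×10⁸ m.
At r₁: circular v_c1 = √(μ/r₁) = 31770 m/s; transfer-perijove v_p = √[μ(2/r₁ − 1/a_t)] = 39040 m/s.
Δv₁ = v_p − v_c1 = 7271 m/s.

Δv ≈ 7270 m/s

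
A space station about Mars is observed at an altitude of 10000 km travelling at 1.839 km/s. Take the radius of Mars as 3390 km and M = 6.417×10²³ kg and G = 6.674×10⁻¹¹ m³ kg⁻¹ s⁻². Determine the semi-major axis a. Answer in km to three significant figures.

μ = GM = 6.674×10⁻¹¹ × 6.417×10²³ = 4.283×10¹³ m³/s².
r = 3390 + 10000 = 13390 km = 1.339×10⁷ m.
Specific orbital energy ε = v²/2 − μ/r = (1839)²/2 − 4.283×10¹³/1.339×10⁷ = -1.507×10⁶ J/kg.
Since ε = −μ/(2a), a = −μ/(2ε) = 1.420×10⁷ m = 14205 km.

a ≈ 14200 km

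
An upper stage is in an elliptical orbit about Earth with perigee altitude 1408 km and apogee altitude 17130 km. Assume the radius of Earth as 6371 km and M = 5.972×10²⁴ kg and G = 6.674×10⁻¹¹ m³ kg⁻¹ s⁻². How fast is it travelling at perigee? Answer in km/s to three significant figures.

v ≈ 8.77 km/s

μ = GM = 6.674×10⁻¹¹ × 5.972×10²⁴ = 3.986×10¹⁴ m³/s².
r_p = 6371 + 1408 = 7779.0 km = 7.7790×10⁶ m.
r_a = 6371 + 17130 = 23501 km = 2.3501×10⁷ m.
Semi-major axis a = (r_p + r_a)/2 = 15640 km = 1.564×10⁷ m.
Vis-viva: v² = μ(2/r − 1/a) = 3.986×10¹⁴ × (2.571×10⁻⁷ − 6.394×10⁻⁸) = 7.699×10⁷ m²/s².
v = 8774 m/s = 8.774 km/s.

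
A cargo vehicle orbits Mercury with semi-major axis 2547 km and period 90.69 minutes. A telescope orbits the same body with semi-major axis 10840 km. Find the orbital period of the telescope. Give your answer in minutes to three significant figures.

T₂ ≈ 796 minutes

Kepler's third law: T² ∝ a³, so T₂ = T₁ (a₂/a₁)^(3/2).
a₂/a₁ = 4.256, (a₂/a₁)^(3/2) = 8.780.
T₂ = 90.69 × 8.780 = 796.3 minutes.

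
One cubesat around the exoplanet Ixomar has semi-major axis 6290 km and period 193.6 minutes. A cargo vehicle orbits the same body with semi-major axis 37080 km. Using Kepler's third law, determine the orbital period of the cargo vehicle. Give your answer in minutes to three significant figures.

T₂ ≈ 2770 minutes

Kepler's third law: T² ∝ a³, so T₂ = T₁ (a₂/a₁)^(3/2).
a₂/a₁ = 5.895, (a₂/a₁)^(3/2) = 14.31.
T₂ = 193.6 × 14.31 = 2771 minutes.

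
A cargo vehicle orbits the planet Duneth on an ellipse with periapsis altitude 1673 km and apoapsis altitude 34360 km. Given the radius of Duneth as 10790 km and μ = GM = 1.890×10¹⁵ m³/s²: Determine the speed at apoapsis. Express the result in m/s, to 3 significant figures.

r_p = 10790 + 1673 = 12463 km = 1.2463×10⁷ m.
r_a = 10790 + 34360 = 45150 km = 4.5150×10⁷ m.
Semi-major axis a = (r_p + r_a)/2 = 28806 km = 2.881×10⁷ m.
Vis-viva: v² = μ(2/r − 1/a) = 1.890×10¹⁵ × (4.430×10⁻⁸ − 3.471×10⁻⁸) = 1.811×10⁷ m²/s².
v = 4256 m/s.

v ≈ 4260 m/s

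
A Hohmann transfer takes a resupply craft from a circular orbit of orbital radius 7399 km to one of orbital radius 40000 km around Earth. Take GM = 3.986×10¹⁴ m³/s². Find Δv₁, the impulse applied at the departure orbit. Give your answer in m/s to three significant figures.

Δv ≈ 2200 m/s

r₁ = 7399 km = 7.399×10⁶ m.
r₂ = 40000 km = 4.000×10⁷ m.
Transfer ellipse a_t = (r₁ + r₂)/2 = 2.370×10⁷ m.
At r₁: circular v_c1 = √(μ/r₁) = 7340 m/s; transfer-perigee v_p = √[μ(2/r₁ − 1/a_t)] = 9535 m/s.
Δv₁ = v_p − v_c1 = 2196 m/s.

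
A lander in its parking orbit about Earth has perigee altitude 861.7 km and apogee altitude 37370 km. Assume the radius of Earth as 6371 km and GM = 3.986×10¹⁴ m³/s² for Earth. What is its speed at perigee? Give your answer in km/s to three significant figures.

r_p = 6371 + 861.7 = 7232.7 km = 7.2327×10⁶ m.
r_a = 6371 + 37370 = 43741 km = 4.3741×10⁷ m.
Semi-major axis a = (r_p + r_a)/2 = 25487 km = 2.549×10⁷ m.
Vis-viva: v² = μ(2/r − 1/a) = 3.986×10¹⁴ × (2.765×10⁻⁷ − 3.924×10⁻⁸) = 9.458×10⁷ m²/s².
v = 9725 m/s = 9.725 km/s.

v ≈ 9.73 km/s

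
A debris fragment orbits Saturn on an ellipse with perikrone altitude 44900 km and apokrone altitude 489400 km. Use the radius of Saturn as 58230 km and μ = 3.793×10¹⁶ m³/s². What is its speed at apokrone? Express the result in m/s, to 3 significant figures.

v ≈ 4690 m/s

r_p = 58230 + 44900 = 103130 km = 1.0313×10⁸ m.
r_a = 58230 + 489400 = 547630 km = 5.4763×10⁸ m.
Semi-major axis a = (r_p + r_a)/2 = 3.2538×10⁵ km = 3.254×10⁸ m.
Vis-viva: v² = μ(2/r − 1/a) = 3.793×10¹⁶ × (3.652×10⁻⁹ − 3.073×10⁻⁹) = 2.195×10⁷ m²/s².
v = 4685 m/s.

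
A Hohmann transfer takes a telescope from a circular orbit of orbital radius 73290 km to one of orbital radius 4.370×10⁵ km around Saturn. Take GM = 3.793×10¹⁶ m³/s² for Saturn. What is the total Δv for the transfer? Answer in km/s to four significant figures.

Δv_total ≈ 11.35 km/s

r₁ = 73290 km = 7.329×10⁷ m.
r₂ = 4.370×10⁵ km = 4.370×10⁸ m.
Transfer ellipse a_t = (r₁ + r₂)/2 = 2.551×10⁸ m.
At r₁: circular v_c1 = √(μ/r₁) = 22750 m/s; transfer-perikrone v_p = √[μ(2/r₁ − 1/a_t)] = 29770 m/s.
Δv₁ = v_p − v_c1 = 7023 m/s.
At r₂: circular v_c2 = √(μ/r₂) = 9316 m/s; transfer-apokrone v_a = √[μ(2/r₂ − 1/a_t)] = 4993 m/s.
Δv₂ = v_c2 − v_a = 4323 m/s.
Total Δv = Δv₁ + Δv₂ = 11350 m/s = 11.35 km/s.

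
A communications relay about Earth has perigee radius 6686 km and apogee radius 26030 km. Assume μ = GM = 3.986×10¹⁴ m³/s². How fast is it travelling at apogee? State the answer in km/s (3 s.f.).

Semi-major axis a = (r_p + r_a)/2 = 16358 km = 1.636×10⁷ m.
Vis-viva: v² = μ(2/r − 1/a) = 3.986×10¹⁴ × (7.683×10⁻⁸ − 6.113×10⁻⁸) = 6.259×10⁶ m²/s².
v = 2502 m/s = 2.502 km/s.

v ≈ 2.50 km/s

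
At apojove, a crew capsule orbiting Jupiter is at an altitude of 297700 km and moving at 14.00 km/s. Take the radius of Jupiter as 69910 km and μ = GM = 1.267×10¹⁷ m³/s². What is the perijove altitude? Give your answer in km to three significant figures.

r_a = 69910 + 297700 = 3.6761×10⁵ km = 3.676×10⁸ m.
Specific energy ε = v²/2 − μ/r = -2.467×10⁸ J/kg, so a = −μ/(2ε) = 2.568×10⁸ m.
The apsides satisfy r_p + r_a = 2a, so the perijove radius is 2a − r_a = 1.461×10⁸ m = 1.4606×10⁵ km.
Perijove altitude = 1.4606×10⁵ − 69910 = 76145 km.

perijove altitude ≈ 76100 km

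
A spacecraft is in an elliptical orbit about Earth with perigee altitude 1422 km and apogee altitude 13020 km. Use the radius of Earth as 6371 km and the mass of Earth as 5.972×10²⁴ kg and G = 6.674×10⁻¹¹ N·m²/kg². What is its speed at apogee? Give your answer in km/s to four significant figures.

v ≈ 3.433 km/s

μ = GM = 6.674×10⁻¹¹ × 5.972×10²⁴ = 3.986×10¹⁴ m³/s².
r_p = 6371 + 1422 = 7793.0 km = 7.7930×10⁶ m.
r_a = 6371 + 13020 = 19391 km = 1.9391×10⁷ m.
Semi-major axis a = (r_p + r_a)/2 = 13592 km = 1.359×10⁷ m.
Vis-viva: v² = μ(2/r − 1/a) = 3.986×10¹⁴ × (1.031×10⁻⁷ − 7.357×10⁻⁸) = 1.178×10⁷ m²/s².
v = 3433 m/s = 3.433 km/s.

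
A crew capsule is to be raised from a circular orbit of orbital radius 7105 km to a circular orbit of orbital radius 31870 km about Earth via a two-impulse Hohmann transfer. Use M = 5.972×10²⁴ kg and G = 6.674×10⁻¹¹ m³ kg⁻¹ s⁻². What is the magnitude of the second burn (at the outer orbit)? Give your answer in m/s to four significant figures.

μ = GM = 6.674×10⁻¹¹ × 5.972×10²⁴ = 3.986×10¹⁴ m³/s².
r₁ = 7105 km = 7.105×10⁶ m.
r₂ = 31870 km = 3.187×10⁷ m.
Transfer ellipse a_t = (r₁ + r₂)/2 = 1.949×10⁷ m.
At r₁: circular v_c1 = √(μ/r₁) = 7490 m/s; transfer-perigee v_p = √[μ(2/r₁ − 1/a_t)] = 9578 m/s.
At r₂: circular v_c2 = √(μ/r₂) = 3536 m/s; transfer-apogee v_a = √[μ(2/r₂ − 1/a_t)] = 2135 m/s.
Δv₂ = v_c2 − v_a = 1401 m/s.

Δv ≈ 1401 m/s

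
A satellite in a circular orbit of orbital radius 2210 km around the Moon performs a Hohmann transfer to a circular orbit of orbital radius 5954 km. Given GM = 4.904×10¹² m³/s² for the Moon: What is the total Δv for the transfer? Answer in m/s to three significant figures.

Δv_total ≈ 549 m/s

r₁ = 2210 km = 2.210×10⁶ m.
r₂ = 5954 km = 5.954×10⁶ m.
Transfer ellipse a_t = (r₁ + r₂)/2 = 4.082×10⁶ m.
At r₁: circular v_c1 = √(μ/r₁) = 1490 m/s; transfer-perilune v_p = √[μ(2/r₁ − 1/a_t)] = 1799 m/s.
Δv₁ = v_p − v_c1 = 309.4 m/s.
At r₂: circular v_c2 = √(μ/r₂) = 907.6 m/s; transfer-apolune v_a = √[μ(2/r₂ − 1/a_t)] = 667.8 m/s.
Δv₂ = v_c2 − v_a = 239.8 m/s.
Total Δv = Δv₁ + Δv₂ = 549.2 m/s.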